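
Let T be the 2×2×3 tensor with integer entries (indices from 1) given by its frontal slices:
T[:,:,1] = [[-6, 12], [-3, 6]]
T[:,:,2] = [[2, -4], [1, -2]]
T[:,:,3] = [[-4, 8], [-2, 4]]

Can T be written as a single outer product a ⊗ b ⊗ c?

Yes

If T = a ⊗ b ⊗ c then every fibre of T is a multiple of the corresponding factor, so read the factors off the fibres through the nonzero entry T[1,1,1] = -6.
The mode-1 fibre T[:,1,1] = [-6, -3] gives a = [2, 1] (primitive direction); the mode-2 fibre T[1,:,1] = [-6, 12] gives b = [1, -2]; then c[k] = T[1,1,k] / (a[1]·b[1]) = [-6, 2, -4] / 2 = [-3, 1, -2].
Expanding [2, 1] ⊗ [1, -2] ⊗ [-3, 1, -2] reproduces all 12 entries of T, so T = [2, 1] ⊗ [1, -2] ⊗ [-3, 1, -2] and rank(T) ≤ 1.
Equivalently every frontal slice T[:,:,k] is c[k] times the rank-1 matrix [2, 1] ⊗ [1, -2]. So T has rank 1 (it is nonzero).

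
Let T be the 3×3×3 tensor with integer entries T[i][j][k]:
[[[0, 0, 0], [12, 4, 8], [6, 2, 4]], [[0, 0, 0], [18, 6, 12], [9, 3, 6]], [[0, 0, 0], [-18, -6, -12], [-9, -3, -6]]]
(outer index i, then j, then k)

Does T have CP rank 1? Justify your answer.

If T = a ⊗ b ⊗ c then every fibre of T is a multiple of the corresponding factor, so read the factors off the fibres through the nonzero entry T[0,1,0] = 12.
The mode-1 fibre T[:,1,0] = [12, 18, -18] gives a = (2, 3, -3) (primitive direction); the mode-2 fibre T[0,:,0] = [0, 12, 6] gives b = (0, 2, 1); then c[k] = T[0,1,k] / (a[0]·b[1]) = [12, 4, 8] / 4 = (3, 1, 2).
Expanding (2, 3, -3) ⊗ (0, 2, 1) ⊗ (3, 1, 2) reproduces all 27 entries of T, so T = (2, 3, -3) ⊗ (0, 2, 1) ⊗ (3, 1, 2) and rank(T) ≤ 1.
Equivalently every frontal slice T[:,:,k] is c[k] times the rank-1 matrix (2, 3, -3) ⊗ (0, 2, 1). So T has rank 1 (it is nonzero).

Yes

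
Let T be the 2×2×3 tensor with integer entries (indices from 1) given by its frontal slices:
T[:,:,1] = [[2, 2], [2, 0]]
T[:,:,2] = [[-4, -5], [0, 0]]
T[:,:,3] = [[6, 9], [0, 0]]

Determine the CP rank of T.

3

Lower bound: in the mode-3 unfolding of T (rows indexed by k, columns by (i,j)) the 3×3 minor on rows k ∈ {1, 2, 3}, columns (i,j) ∈ {(1,1), (1,2), (2,1)} is det [[2, 2, 2], [-4, -5, 0], [6, 9, 0]] = -12 ≠ 0, so that unfolding has rank ≥ 3 and hence rank(T) ≥ 3 (CP rank is at least every unfolding rank, though it can be larger).
Upper bound: T is a sum of 3 rank-1 terms, T = (1, 0) ∘ (1, 2) ∘ (2, -2, 4) + (1, 0) ∘ (2, 1) ∘ (-2, -1, 1) + (2, 1) ∘ (1, 0) ∘ (2, 0, 0) (written with every a and b primitive with positive leading entry and the scale carried by c; CP decompositions are not unique, and this one is verified by expanding entrywise), so rank(T) ≤ 3.
These bounds meet, so rank(T) = 3.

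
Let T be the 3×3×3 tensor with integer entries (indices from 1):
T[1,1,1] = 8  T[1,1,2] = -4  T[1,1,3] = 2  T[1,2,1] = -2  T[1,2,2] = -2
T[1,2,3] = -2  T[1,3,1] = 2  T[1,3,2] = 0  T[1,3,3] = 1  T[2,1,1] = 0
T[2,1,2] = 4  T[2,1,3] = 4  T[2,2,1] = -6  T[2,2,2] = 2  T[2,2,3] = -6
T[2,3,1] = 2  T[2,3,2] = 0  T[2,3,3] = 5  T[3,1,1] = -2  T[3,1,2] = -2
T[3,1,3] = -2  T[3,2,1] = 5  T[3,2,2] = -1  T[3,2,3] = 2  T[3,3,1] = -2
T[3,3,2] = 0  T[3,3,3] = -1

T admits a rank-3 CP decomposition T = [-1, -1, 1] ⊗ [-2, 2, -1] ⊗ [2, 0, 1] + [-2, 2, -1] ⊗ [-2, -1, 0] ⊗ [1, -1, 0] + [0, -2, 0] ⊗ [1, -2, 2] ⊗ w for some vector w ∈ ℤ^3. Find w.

Subtract the known terms from T to get the rank-1 residual R = [0, -2, 0] ⊗ [1, -2, 2] ⊗ w, so R[i,j,k] = a[i]·b[j]·w[k]. Pick indices with nonzero a[2]·b[1] = (-2)·(1) = -2. Only the fibre through (2,1,·) is needed: R[2,1,:] = T[2,1,:] − Σₗ aₗ[2]bₗ[1]cₗ = [0, 4, 4] − (-1)·(-2)·[2, 0, 1] − (2)·(-2)·[1, -1, 0] = [0, 0, 2]. Then w[k] = R[2,1,k] / -2 for each k, giving w = [0, 0, 2] / -2 = [0, 0, -1].

w = [0, 0, -1]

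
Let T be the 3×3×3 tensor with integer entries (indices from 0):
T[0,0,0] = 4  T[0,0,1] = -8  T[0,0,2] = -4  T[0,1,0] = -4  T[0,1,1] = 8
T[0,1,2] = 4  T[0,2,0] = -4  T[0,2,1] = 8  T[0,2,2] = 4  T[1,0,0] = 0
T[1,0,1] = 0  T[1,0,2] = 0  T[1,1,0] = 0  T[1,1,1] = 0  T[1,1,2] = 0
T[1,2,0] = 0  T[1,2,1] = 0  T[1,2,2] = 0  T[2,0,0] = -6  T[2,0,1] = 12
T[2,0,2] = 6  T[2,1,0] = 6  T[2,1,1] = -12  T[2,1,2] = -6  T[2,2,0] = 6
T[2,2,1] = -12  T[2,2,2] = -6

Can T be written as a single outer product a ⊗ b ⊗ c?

If T = a ⊗ b ⊗ c then every fibre of T is a multiple of the corresponding factor, so read the factors off the fibres through the nonzero entry T[0,0,0] = 4.
The mode-1 fibre T[:,0,0] = [4, 0, -6] gives a = [2, 0, -3] (primitive direction); the mode-2 fibre T[0,:,0] = [4, -4, -4] gives b = [1, -1, -1]; then c[k] = T[0,0,k] / (a[0]·b[0]) = [4, -8, -4] / 2 = [2, -4, -2].
Expanding [2, 0, -3] ⊗ [1, -1, -1] ⊗ [2, -4, -2] reproduces all 27 entries of T, so T = [2, 0, -3] ⊗ [1, -1, -1] ⊗ [2, -4, -2] and rank(T) ≤ 1.
Equivalently every frontal slice T[:,:,k] is c[k] times the rank-1 matrix [2, 0, -3] ⊗ [1, -1, -1]. So T has rank 1 (it is nonzero).

Yes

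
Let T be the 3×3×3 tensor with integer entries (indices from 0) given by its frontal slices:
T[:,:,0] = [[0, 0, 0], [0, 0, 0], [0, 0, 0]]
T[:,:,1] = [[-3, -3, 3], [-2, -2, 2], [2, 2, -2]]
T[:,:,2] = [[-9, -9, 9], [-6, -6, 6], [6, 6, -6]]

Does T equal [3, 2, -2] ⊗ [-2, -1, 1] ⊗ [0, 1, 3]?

No

Reconstruct entry (0,0,1) from the claimed factors: Σₗ aₗ[0]bₗ[0]cₗ[1] = (3)·(-2)·(1) = -6, but T[0,0,1] = -3. The claim is false.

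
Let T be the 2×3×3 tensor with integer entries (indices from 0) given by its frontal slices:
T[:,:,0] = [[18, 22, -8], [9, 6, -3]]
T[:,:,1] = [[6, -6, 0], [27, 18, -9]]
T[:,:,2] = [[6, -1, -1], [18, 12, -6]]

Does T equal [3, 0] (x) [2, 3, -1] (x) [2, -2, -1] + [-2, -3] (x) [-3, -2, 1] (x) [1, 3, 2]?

Reconstruct entrywise from the claimed factors. For example, T[1,1,1] = 18 and Σₗ aₗ[1]bₗ[1]cₗ[1] = (0)·(3)·(-2) + (-3)·(-2)·(3) = 18; checking all 18 entries, every one matches. The claim holds.

Yes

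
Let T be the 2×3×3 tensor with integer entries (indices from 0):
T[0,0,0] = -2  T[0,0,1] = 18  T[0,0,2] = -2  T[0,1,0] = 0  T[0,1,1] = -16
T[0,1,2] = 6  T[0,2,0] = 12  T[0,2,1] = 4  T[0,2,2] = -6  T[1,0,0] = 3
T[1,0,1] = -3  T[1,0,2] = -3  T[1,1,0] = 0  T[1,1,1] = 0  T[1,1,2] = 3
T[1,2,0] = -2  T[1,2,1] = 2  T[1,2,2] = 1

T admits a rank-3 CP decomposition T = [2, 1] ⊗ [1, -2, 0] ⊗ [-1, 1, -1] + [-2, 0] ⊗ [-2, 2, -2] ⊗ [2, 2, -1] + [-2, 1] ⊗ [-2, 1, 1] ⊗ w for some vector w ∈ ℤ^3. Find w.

Subtract the known terms from T to get the rank-1 residual R = [-2, 1] ⊗ [-2, 1, 1] ⊗ w, so R[i,j,k] = a[i]·b[j]·w[k]. Pick indices with nonzero a[0]·b[0] = (-2)·(-2) = 4. Only the fibre through (0,0,·) is needed: R[0,0,:] = T[0,0,:] − Σₗ aₗ[0]bₗ[0]cₗ = [-2, 18, -2] − (2)·(1)·[-1, 1, -1] − (-2)·(-2)·[2, 2, -1] = [-8, 8, 4]. Then w[k] = R[0,0,k] / 4 for each k, giving w = [-8, 8, 4] / 4 = [-2, 2, 1].

w = [-2, 2, 1]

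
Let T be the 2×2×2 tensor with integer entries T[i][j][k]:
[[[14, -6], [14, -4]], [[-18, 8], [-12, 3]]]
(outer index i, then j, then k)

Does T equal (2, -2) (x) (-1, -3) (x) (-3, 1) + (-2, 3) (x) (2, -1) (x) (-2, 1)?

Reconstruct entrywise from the claimed factors. For example, T[1,0,1] = 8 and Σₗ aₗ[1]bₗ[0]cₗ[1] = (-2)·(-1)·(1) + (3)·(2)·(1) = 8; checking all 8 entries, every one matches. The claim holds.

Yes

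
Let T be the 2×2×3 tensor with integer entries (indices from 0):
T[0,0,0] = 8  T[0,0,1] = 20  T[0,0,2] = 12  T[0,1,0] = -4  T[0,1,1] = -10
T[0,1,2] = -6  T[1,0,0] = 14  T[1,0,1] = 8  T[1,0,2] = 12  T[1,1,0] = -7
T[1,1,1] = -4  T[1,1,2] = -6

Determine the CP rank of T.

2

Lower bound: in the mode-3 unfolding of T (rows indexed by k, columns by (i,j)) the 2×2 minor on rows k ∈ {0, 1}, columns (i,j) ∈ {(0,0), (1,0)} is det [[8, 14], [20, 8]] = -216 ≠ 0, so that unfolding has rank ≥ 2 and hence rank(T) ≥ 2 (CP rank is at least every unfolding rank, though it can be larger).
Upper bound: T[:,j,:] = b[j]·M for every slice, with b = (2, -1) and M = [[4, 10, 6], [7, 4, 6]] (rows i, columns k).
Splitting M by its rows (i = 0, 1), M = (1, 0)(4, 10, 6)ᵀ + (0, 1)(7, 4, 6)ᵀ.
Hence T = (1, 0) ⊗ (2, -1) ⊗ (4, 10, 6) + (0, 1) ⊗ (2, -1) ⊗ (7, 4, 6), so rank(T) ≤ 2.
These bounds meet, so rank(T) = 2.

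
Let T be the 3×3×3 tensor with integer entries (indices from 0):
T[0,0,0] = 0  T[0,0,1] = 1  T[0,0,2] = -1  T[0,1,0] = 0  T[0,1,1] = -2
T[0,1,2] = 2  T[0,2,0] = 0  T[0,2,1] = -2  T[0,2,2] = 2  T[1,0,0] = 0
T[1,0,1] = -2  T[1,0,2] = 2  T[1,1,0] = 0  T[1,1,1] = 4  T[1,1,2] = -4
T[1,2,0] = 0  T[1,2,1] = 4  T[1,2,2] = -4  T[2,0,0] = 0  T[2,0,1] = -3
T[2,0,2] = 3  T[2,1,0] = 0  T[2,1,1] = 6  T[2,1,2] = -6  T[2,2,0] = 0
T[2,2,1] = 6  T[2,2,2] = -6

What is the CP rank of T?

1

Lower bound: T ≠ 0 (e.g. T[0,0,1] = 1), so rank(T) ≥ 1.
Upper bound: if T = a ⊗ b ⊗ c then every fibre of T is a multiple of the corresponding factor, so read the factors off the fibres through the nonzero entry T[0,0,1] = 1.
The mode-1 fibre T[:,0,1] = [1, -2, -3] gives a = [1, -2, -3] (primitive direction); the mode-2 fibre T[0,:,1] = [1, -2, -2] gives b = [1, -2, -2]; then c[k] = T[0,0,k] / (a[0]·b[0]) = [0, 1, -1] / 1 = [0, 1, -1].
Expanding [1, -2, -3] ⊗ [1, -2, -2] ⊗ [0, 1, -1] reproduces all 27 entries of T, so T = [1, -2, -3] ⊗ [1, -2, -2] ⊗ [0, 1, -1] and rank(T) ≤ 1.
These bounds meet, so rank(T) = 1.
Check entry T[2,0,1] = -3: (-3)·(1)·(1) = -3.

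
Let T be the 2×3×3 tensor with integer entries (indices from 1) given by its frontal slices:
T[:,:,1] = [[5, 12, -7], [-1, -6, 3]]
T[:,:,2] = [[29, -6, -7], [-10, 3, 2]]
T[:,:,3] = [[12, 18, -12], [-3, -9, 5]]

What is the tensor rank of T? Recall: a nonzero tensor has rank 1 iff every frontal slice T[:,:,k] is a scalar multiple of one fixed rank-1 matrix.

2

Lower bound: the mode-2 unfolding of T (rows indexed by j, columns by (i,k) = (1,1), (1,2), (1,3), (2,1), (2,2), (2,3)) is [[5, 29, 12, -1, -10, -3], [12, -6, 18, -6, 3, -9], [-7, -7, -12, 3, 2, 5]].
There the 2×2 minor on rows j ∈ {1, 2}, columns (i,k) ∈ {(1,1), (1,2)} is det [[5, 29], [12, -6]] = -378 ≠ 0, so this unfolding has rank ≥ 2; CP rank is at least every unfolding rank, so rank(T) ≥ 2. (Flattening ranks never certify an upper bound on CP rank; for that we must actually write T with 2 rank-1 terms.)
Upper bound — finding two terms. Write S_k = T[:,:,k] for the frontal slices: S₁ = [[5, 12, -7], [-1, -6, 3]], S₂ = [[29, -6, -7], [-10, 3, 2]], S₃ = [[12, 18, -12], [-3, -9, 5]].
If T = a₁ (x) b₁ (x) c₁ + a₂ (x) b₂ (x) c₂ then each S_k = c₁[k]·a₁b₁ᵀ + c₂[k]·a₂b₂ᵀ. S₁ and S₂ are linearly independent, so a₁b₁ᵀ and a₂b₂ᵀ must span the same plane of matrices: they are the rank-1 matrices of the form x·S₁ + y·S₂.
The 2×2 minor of x·S₁ + y·S₂ on rows {1,2}, columns {1,2} is −18·x² − 45·xy + 27·y² = (-9)·(x + 3·y)(2·x − y), vanishing at (x:y) = (3:-1) and (1:2).
M₁ = 3·S₁ − S₂ = [[-14, 42, -14], [7, -21, 7]] = (-7)·[2, -1][1, -3, 1]ᵀ and M₂ = S₁ + 2·S₂ = [[63, 0, -21], [-21, 0, 7]] = 7·[3, -1][3, 0, -1]ᵀ, so take a₁ = [2, -1], b₁ = [1, -3, 1], a₂ = [3, -1], b₂ = [3, 0, -1].
Each slice is an integer combination of E₁ = a₁b₁ᵀ and E₂ = a₂b₂ᵀ: S₁ = −2·E₁ + E₂, S₂ = E₁ + 3·E₂, S₃ = −3·E₁ + 2·E₂; reading off coefficients, c₁ = [-2, 1, -3] and c₂ = [1, 3, 2].
Hence T = [2, -1] (x) [1, -3, 1] (x) [-2, 1, -3] + [3, -1] (x) [3, 0, -1] (x) [1, 3, 2], so rank(T) ≤ 2.
These bounds meet, so rank(T) = 2.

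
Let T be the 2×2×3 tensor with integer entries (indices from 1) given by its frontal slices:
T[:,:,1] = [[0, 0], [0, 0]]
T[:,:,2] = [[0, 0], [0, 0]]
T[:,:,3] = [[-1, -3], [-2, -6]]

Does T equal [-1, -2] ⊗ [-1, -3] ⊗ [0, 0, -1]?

Reconstruct entrywise from the claimed factors. For example, T[1,2,3] = -3 and Σₗ aₗ[1]bₗ[2]cₗ[3] = (-1)·(-3)·(-1) = -3; checking all 12 entries, every one matches. The claim holds.

Yes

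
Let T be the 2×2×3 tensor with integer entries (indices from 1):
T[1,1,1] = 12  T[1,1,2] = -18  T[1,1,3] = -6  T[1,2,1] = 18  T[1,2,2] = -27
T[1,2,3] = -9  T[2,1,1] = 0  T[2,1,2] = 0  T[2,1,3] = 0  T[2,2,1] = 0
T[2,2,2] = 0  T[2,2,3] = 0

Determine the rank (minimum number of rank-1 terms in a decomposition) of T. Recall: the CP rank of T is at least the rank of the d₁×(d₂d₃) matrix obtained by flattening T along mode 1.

Lower bound: T ≠ 0 (e.g. T[1,1,1] = 12), so rank(T) ≥ 1.
Upper bound: if T = a (x) b (x) c then every fibre of T is a multiple of the corresponding factor, so read the factors off the fibres through the nonzero entry T[1,1,1] = 12.
The mode-1 fibre T[:,1,1] = [12, 0] gives a = [1, 0] (primitive direction); the mode-2 fibre T[1,:,1] = [12, 18] gives b = [2, 3]; then c[k] = T[1,1,k] / (a[1]·b[1]) = [12, -18, -6] / 2 = [6, -9, -3].
Expanding [1, 0] (x) [2, 3] (x) [6, -9, -3] reproduces all 12 entries of T, so T = [1, 0] (x) [2, 3] (x) [6, -9, -3] and rank(T) ≤ 1.
These bounds meet, so rank(T) = 1.
Check entry T[2,2,2] = 0: (0)·(3)·(-9) = 0.

1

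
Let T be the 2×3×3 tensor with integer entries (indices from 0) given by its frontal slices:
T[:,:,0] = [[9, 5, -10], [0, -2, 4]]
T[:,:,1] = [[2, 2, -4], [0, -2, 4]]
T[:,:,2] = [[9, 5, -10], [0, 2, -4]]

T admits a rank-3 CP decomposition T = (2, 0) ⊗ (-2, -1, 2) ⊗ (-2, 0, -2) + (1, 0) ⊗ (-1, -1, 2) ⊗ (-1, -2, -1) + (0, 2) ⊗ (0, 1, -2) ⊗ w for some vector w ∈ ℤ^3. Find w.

w = (-1, -1, 1)

Subtract the known terms from T to get the rank-1 residual R = (0, 2) ⊗ (0, 1, -2) ⊗ w, so R[i,j,k] = a[i]·b[j]·w[k]. Pick indices with nonzero a[1]·b[1] = (2)·(1) = 2. Only the fibre through (1,1,·) is needed: R[1,1,:] = T[1,1,:] − Σₗ aₗ[1]bₗ[1]cₗ = [-2, -2, 2] − (0)·(-1)·(-2, 0, -2) − (0)·(-1)·(-1, -2, -1) = [-2, -2, 2]. Then w[k] = R[1,1,k] / 2 for each k, giving w = [-2, -2, 2] / 2 = (-1, -1, 1).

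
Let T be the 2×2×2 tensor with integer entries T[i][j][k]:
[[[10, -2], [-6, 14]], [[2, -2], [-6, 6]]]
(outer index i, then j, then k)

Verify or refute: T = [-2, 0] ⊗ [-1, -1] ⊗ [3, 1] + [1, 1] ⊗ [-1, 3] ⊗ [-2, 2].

Reconstruct entry (0,0,0) from the claimed factors: Σₗ aₗ[0]bₗ[0]cₗ[0] = (-2)·(-1)·(3) + (1)·(-1)·(-2) = 8, but T[0,0,0] = 10. The claim is false.

No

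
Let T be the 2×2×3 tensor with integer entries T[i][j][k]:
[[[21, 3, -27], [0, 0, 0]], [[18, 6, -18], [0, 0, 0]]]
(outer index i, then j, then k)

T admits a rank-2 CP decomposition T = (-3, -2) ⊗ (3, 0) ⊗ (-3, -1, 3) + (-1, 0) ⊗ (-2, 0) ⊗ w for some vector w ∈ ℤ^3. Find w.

w = (-3, -3, 0)

Subtract the known terms from T to get the rank-1 residual R = (-1, 0) ⊗ (-2, 0) ⊗ w, so R[i,j,k] = a[i]·b[j]·w[k]. Pick indices with nonzero a[0]·b[0] = (-1)·(-2) = 2. Only the fibre through (0,0,·) is needed: R[0,0,:] = T[0,0,:] − Σₗ aₗ[0]bₗ[0]cₗ = [21, 3, -27] − (-3)·(3)·(-3, -1, 3) = [-6, -6, 0]. Then w[k] = R[0,0,k] / 2 for each k, giving w = [-6, -6, 0] / 2 = (-3, -3, 0).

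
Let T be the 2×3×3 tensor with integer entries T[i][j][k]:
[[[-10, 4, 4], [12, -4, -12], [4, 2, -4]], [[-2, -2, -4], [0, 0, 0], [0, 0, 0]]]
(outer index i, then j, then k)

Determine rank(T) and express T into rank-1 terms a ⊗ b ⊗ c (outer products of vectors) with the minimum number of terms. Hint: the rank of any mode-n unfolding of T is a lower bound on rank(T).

Lower bound: the mode-2 unfolding of T (rows indexed by j, columns by (i,k) = (0,0), (0,1), (0,2), (1,0), (1,1), (1,2)) is [[-10, 4, 4, -2, -2, -4], [12, -4, -12, 0, 0, 0], [4, 2, -4, 0, 0, 0]].
There the 3×3 minor on rows j ∈ {0, 1, 2}, columns (i,k) ∈ {(0,0), (0,1), (0,2)} is det [[-10, 4, 4], [12, -4, -12], [4, 2, -4]] = -240 ≠ 0, so this unfolding has rank ≥ 3; CP rank is at least every unfolding rank, so rank(T) ≥ 3. (Unfolding ranks only ever bound the CP rank from below — rank(T) can be strictly larger than all of them — so the matching upper bound has to come from an explicit 3-term decomposition.)
Upper bound: T is a sum of 3 rank-1 terms, T = (1, 0) ⊗ (1, -2, -1) ⊗ (-4, -2, 4) + (1, 0) ⊗ (1, -1, 0) ⊗ (-4, 8, 4) + (1, 1) ⊗ (1, 0, 0) ⊗ (-2, -2, -4) (written with every a and b primitive with positive leading entry and the scale carried by c; CP decompositions are not unique, and this one is verified by expanding entrywise), so rank(T) ≤ 3.
These bounds meet, so rank(T) = 3.
Check entry T[0,0,2] = 4: (1)·(1)·(4) + (1)·(1)·(4) + (1)·(1)·(-4) = 4.

rank(T) = 3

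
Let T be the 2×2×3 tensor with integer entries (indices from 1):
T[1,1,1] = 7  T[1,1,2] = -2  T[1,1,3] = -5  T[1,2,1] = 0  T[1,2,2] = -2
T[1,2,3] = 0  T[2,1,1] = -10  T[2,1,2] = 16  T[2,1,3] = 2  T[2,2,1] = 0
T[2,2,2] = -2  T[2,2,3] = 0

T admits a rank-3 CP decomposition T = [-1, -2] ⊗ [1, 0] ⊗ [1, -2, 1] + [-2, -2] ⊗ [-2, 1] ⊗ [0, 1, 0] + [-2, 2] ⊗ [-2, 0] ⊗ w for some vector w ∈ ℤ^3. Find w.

w = [2, -2, -1]

Subtract the known terms from T to get the rank-1 residual R = [-2, 2] ⊗ [-2, 0] ⊗ w, so R[i,j,k] = a[i]·b[j]·w[k]. Pick indices with nonzero a[1]·b[1] = (-2)·(-2) = 4. Only the fibre through (1,1,·) is needed: R[1,1,:] = T[1,1,:] − Σₗ aₗ[1]bₗ[1]cₗ = [7, -2, -5] − (-1)·(1)·[1, -2, 1] − (-2)·(-2)·[0, 1, 0] = [8, -8, -4]. Then w[k] = R[1,1,k] / 4 for each k, giving w = [8, -8, -4] / 4 = [2, -2, -1].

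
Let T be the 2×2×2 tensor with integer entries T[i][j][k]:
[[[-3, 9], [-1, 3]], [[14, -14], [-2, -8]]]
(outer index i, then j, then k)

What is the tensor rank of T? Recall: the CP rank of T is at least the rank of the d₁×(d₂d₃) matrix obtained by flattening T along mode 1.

Lower bound: the mode-3 unfolding of T (rows indexed by k, columns by (i,j) = (0,0), (0,1), (1,0), (1,1)) is [[-3, -1, 14, -2], [9, 3, -14, -8]].
There the 2×2 minor on rows k ∈ {0, 1}, columns (i,j) ∈ {(0,0), (1,0)} is det [[-3, 14], [9, -14]] = -84 ≠ 0, so this unfolding has rank ≥ 2; CP rank is at least every unfolding rank, so rank(T) ≥ 2. (This is only a lower bound: in general the CP rank may exceed every unfolding rank, so we still need to exhibit 2 rank-1 terms summing to T.)
Upper bound — finding two terms. Write S_k = T[:,:,k] for the frontal slices: S₀ = [[-3, -1], [14, -2]], S₁ = [[9, 3], [-14, -8]].
If T = a₁ ⊗ b₁ ⊗ c₁ + a₂ ⊗ b₂ ⊗ c₂ then each S_k = c₁[k]·a₁b₁ᵀ + c₂[k]·a₂b₂ᵀ. S₀ and S₁ are linearly independent, so a₁b₁ᵀ and a₂b₂ᵀ must span the same plane of matrices: they are the rank-1 matrices of the form x·S₀ + y·S₁.
det(x·S₀ + y·S₁) is 20·x² − 50·xy − 30·y² = 10·(x − 3·y)(2·x + y), vanishing at (x:y) = (3:1) and (1:-2).
M₁ = 3·S₀ + S₁ = [[0, 0], [28, -14]] = 14·[0, 1][2, -1]ᵀ and M₂ = S₀ − 2·S₁ = [[-21, -7], [42, 14]] = (-7)·[1, -2][3, 1]ᵀ, so take a₁ = [0, 1], b₁ = [2, -1], a₂ = [1, -2], b₂ = [3, 1].
Each slice is an integer combination of E₁ = a₁b₁ᵀ and E₂ = a₂b₂ᵀ: S₀ = 4·E₁ − E₂, S₁ = 2·E₁ + 3·E₂; reading off coefficients, c₁ = [4, 2] and c₂ = [-1, 3].
Hence T = [0, 1] ⊗ [2, -1] ⊗ [4, 2] + [1, -2] ⊗ [3, 1] ⊗ [-1, 3], so rank(T) ≤ 2.
These bounds meet, so rank(T) = 2.

2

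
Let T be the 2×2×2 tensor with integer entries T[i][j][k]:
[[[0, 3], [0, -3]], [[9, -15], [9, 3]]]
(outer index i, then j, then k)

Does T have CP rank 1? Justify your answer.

The mode-1 unfolding of T (rows indexed by i, columns by (j,k) = (0,0), (0,1), (1,0), (1,1)) is [[0, 3, 0, -3], [9, -15, 9, 3]].
There the 2×2 minor on rows i ∈ {0, 1}, columns (j,k) ∈ {(0,0), (0,1)} is det [[0, 3], [9, -15]] = -27 ≠ 0, so this unfolding has rank ≥ 2; CP rank is at least every unfolding rank, so rank(T) ≥ 2.
In particular rank(T) ≥ 2 > 1, so T is not rank-1.

No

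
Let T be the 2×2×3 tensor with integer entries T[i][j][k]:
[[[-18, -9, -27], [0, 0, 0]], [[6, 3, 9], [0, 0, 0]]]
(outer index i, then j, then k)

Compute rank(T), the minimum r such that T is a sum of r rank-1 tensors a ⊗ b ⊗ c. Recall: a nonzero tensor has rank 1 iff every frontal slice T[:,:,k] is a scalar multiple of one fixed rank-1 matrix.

Lower bound: T ≠ 0 (e.g. T[0,0,0] = -18), so rank(T) ≥ 1.
Upper bound: the mode-1 fibre T[:,0,0] = [-18, 6] gives a = [3, -1] (primitive direction); the mode-2 fibre T[0,:,0] = [-18, 0] gives b = [1, 0]; then c[k] = T[0,0,k] / (a[0]·b[0]) = [-18, -9, -27] / 3 = [-6, -3, -9].
Expanding [3, -1] ⊗ [1, 0] ⊗ [-6, -3, -9] reproduces all 12 entries of T, so T = [3, -1] ⊗ [1, 0] ⊗ [-6, -3, -9] and rank(T) ≤ 1.
These bounds meet, so rank(T) = 1.

1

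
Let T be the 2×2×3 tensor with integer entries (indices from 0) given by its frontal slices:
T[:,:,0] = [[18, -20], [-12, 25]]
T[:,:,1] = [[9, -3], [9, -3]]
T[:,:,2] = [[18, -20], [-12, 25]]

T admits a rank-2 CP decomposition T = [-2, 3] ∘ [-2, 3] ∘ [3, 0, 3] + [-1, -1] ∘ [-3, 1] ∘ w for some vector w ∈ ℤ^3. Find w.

w = [2, 3, 2]

Subtract the known terms from T to get the rank-1 residual R = [-1, -1] ∘ [-3, 1] ∘ w, so R[i,j,k] = a[i]·b[j]·w[k]. Pick indices with nonzero a[0]·b[0] = (-1)·(-3) = 3. Only the fibre through (0,0,·) is needed: R[0,0,:] = T[0,0,:] − Σₗ aₗ[0]bₗ[0]cₗ = [18, 9, 18] − (-2)·(-2)·[3, 0, 3] = [6, 9, 6]. Then w[k] = R[0,0,k] / 3 for each k, giving w = [6, 9, 6] / 3 = [2, 3, 2].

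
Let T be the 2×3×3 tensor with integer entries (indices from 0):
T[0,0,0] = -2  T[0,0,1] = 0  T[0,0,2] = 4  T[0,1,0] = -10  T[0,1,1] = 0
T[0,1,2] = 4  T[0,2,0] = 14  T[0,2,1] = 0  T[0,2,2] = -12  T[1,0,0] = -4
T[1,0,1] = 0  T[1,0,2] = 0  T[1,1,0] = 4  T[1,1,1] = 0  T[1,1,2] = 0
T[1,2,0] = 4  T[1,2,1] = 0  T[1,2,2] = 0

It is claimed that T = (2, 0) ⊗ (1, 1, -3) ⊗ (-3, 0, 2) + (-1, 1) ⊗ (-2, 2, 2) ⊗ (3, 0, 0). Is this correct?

Reconstruct entry (0,0,0) from the claimed factors: Σₗ aₗ[0]bₗ[0]cₗ[0] = (2)·(1)·(-3) + (-1)·(-2)·(3) = 0, but T[0,0,0] = -2. The claim is false.

No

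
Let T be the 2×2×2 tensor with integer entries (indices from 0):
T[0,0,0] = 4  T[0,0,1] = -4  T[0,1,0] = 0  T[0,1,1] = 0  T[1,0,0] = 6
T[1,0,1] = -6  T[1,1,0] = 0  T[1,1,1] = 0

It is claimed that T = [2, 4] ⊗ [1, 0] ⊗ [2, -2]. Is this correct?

No

Reconstruct entry (1,0,0) from the claimed factors: Σₗ aₗ[1]bₗ[0]cₗ[0] = (4)·(1)·(2) = 8, but T[1,0,0] = 6. The claim is false.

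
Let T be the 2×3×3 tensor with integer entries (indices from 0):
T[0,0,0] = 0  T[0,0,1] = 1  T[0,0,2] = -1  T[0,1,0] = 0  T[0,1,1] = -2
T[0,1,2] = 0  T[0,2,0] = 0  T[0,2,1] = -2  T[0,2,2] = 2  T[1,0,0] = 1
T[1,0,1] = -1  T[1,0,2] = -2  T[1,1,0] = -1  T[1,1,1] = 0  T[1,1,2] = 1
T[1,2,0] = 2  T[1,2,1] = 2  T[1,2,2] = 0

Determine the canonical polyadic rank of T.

Lower bound: the mode-3 unfolding of T (rows indexed by k, columns by (i,j) = (0,0), (0,1), (0,2), (1,0), (1,1), (1,2)) is [[0, 0, 0, 1, -1, 2], [1, -2, -2, -1, 0, 2], [-1, 0, 2, -2, 1, 0]].
There the 3×3 minor on rows k ∈ {0, 1, 2}, columns (i,j) ∈ {(0,0), (0,1), (1,0)} is det [[0, 0, 1], [1, -2, -1], [-1, 0, -2]] = -2 ≠ 0, so this unfolding has rank ≥ 3; CP rank is at least every unfolding rank, so rank(T) ≥ 3. (Flattening ranks never certify an upper bound on CP rank; for that we must actually write T with 3 rank-1 terms.)
Upper bound: T is a sum of 3 rank-1 terms, T = [0, 1] (x) [1, -1, 2] (x) [1, 0, -1] + [1, 0] (x) [1, -1, -2] (x) [0, 2, 0] + [1, 1] (x) [1, 0, -2] (x) [0, -1, -1] (one valid choice — decompositions are not unique — normalised so each a, b is primitive with positive first nonzero entry; check it by expanding all entries), so rank(T) ≤ 3.
These bounds meet, so rank(T) = 3.

3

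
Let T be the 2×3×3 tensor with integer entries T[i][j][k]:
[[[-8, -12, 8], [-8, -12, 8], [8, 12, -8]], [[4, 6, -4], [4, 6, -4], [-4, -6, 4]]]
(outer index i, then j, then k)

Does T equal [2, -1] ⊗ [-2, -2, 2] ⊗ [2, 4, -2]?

Reconstruct entry (0,0,1) from the claimed factors: Σₗ aₗ[0]bₗ[0]cₗ[1] = (2)·(-2)·(4) = -16, but T[0,0,1] = -12. The claim is false.

No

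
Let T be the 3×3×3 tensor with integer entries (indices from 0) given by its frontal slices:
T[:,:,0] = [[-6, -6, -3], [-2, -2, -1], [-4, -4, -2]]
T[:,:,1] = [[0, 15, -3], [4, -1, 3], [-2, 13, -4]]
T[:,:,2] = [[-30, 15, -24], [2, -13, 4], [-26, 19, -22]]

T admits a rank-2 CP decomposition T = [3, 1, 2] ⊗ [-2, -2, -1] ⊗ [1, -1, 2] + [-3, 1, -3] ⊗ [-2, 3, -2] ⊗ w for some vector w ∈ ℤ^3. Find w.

Subtract the known terms from T to get the rank-1 residual R = [-3, 1, -3] ⊗ [-2, 3, -2] ⊗ w, so R[i,j,k] = a[i]·b[j]·w[k]. Pick indices with nonzero a[0]·b[0] = (-3)·(-2) = 6. Only the fibre through (0,0,·) is needed: R[0,0,:] = T[0,0,:] − Σₗ aₗ[0]bₗ[0]cₗ = [-6, 0, -30] − (3)·(-2)·[1, -1, 2] = [0, -6, -18]. Then w[k] = R[0,0,k] / 6 for each k, giving w = [0, -6, -18] / 6 = [0, -1, -3].

w = [0, -1, -3]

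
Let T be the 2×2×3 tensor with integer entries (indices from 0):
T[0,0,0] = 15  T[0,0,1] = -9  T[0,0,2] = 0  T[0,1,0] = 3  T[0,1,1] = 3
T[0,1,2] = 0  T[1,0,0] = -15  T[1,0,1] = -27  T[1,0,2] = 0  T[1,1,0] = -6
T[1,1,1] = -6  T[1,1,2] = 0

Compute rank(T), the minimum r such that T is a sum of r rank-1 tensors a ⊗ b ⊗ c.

2

Lower bound: the mode-1 unfolding of T (rows indexed by i, columns by (j,k) = (0,0), (0,1), (0,2), (1,0), (1,1), (1,2)) is [[15, -9, 0, 3, 3, 0], [-15, -27, 0, -6, -6, 0]].
There the 2×2 minor on rows i ∈ {0, 1}, columns (j,k) ∈ {(0,0), (0,1)} is det [[15, -9], [-15, -27]] = -540 ≠ 0, so this unfolding has rank ≥ 2; CP rank is at least every unfolding rank, so rank(T) ≥ 2. (Unfolding ranks only ever bound the CP rank from below — rank(T) can be strictly larger than all of them — so the matching upper bound has to come from an explicit 2-term decomposition.)
Upper bound — finding two terms. Write S_k = T[:,:,k] for the frontal slices: S₀ = [[15, 3], [-15, -6]], S₁ = [[-9, 3], [-27, -6]], S₂ = [[0, 0], [0, 0]].
If T = a₁ ⊗ b₁ ⊗ c₁ + a₂ ⊗ b₂ ⊗ c₂ then each S_k = c₁[k]·a₁b₁ᵀ + c₂[k]·a₂b₂ᵀ. S₀ and S₁ are linearly independent, so a₁b₁ᵀ and a₂b₂ᵀ must span the same plane of matrices: they are the rank-1 matrices of the form x·S₀ + y·S₁.
det(x·S₀ + y·S₁) is −45·x² + 90·xy + 135·y² = (-45)·(x − 3·y)(x + y), vanishing at (x:y) = (3:1) and (1:-1).
M₁ = 3·S₀ + S₁ = [[36, 12], [-72, -24]] = 12·[1, -2][3, 1]ᵀ and M₂ = S₀ − S₁ = [[24, 0], [12, 0]] = 12·[2, 1][1, 0]ᵀ, so take a₁ = [1, -2], b₁ = [3, 1], a₂ = [2, 1], b₂ = [1, 0].
Each slice is an integer combination of E₁ = a₁b₁ᵀ and E₂ = a₂b₂ᵀ: S₀ = 3·E₁ + 3·E₂, S₁ = 3·E₁ − 9·E₂, S₂ = 0; reading off coefficients, c₁ = [3, 3, 0] and c₂ = [3, -9, 0].
Hence T = [1, -2] ⊗ [3, 1] ⊗ [3, 3, 0] + [2, 1] ⊗ [1, 0] ⊗ [3, -9, 0], so rank(T) ≤ 2.
These bounds meet, so rank(T) = 2.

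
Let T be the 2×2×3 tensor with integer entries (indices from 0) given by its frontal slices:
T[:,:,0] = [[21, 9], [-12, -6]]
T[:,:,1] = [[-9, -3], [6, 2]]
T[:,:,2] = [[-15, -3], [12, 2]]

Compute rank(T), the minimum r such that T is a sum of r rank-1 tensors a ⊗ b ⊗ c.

2

Lower bound: the mode-3 unfolding of T (rows indexed by k, columns by (i,j) = (0,0), (0,1), (1,0), (1,1)) is [[21, 9, -12, -6], [-9, -3, 6, 2], [-15, -3, 12, 2]].
There the 2×2 minor on rows k ∈ {0, 1}, columns (i,j) ∈ {(0,0), (0,1)} is det [[21, 9], [-9, -3]] = 18 ≠ 0, so this unfolding has rank ≥ 2; CP rank is at least every unfolding rank, so rank(T) ≥ 2. (Flattening ranks never certify an upper bound on CP rank; for that we must actually write T with 2 rank-1 terms.)
Upper bound — finding two terms. Write S_k = T[:,:,k] for the frontal slices: S₀ = [[21, 9], [-12, -6]], S₁ = [[-9, -3], [6, 2]], S₂ = [[-15, -3], [12, 2]].
If T = a₁ ⊗ b₁ ⊗ c₁ + a₂ ⊗ b₂ ⊗ c₂ then each S_k = c₁[k]·a₁b₁ᵀ + c₂[k]·a₂b₂ᵀ. S₀ and S₁ are linearly independent, so a₁b₁ᵀ and a₂b₂ᵀ must span the same plane of matrices: they are the rank-1 matrices of the form x·S₀ + y·S₁.
det(x·S₀ + y·S₁) is −18·x² + 6·xy = (-6)·(3·x − y)(x), vanishing at (x:y) = (1:3) and (0:1).
M₁ = S₀ + 3·S₁ = [[-6, 0], [6, 0]] = (-6)·[1, -1][1, 0]ᵀ and M₂ = S₁ = [[-9, -3], [6, 2]] = −[3, -2][3, 1]ᵀ, so take a₁ = [1, -1], b₁ = [1, 0], a₂ = [3, -2], b₂ = [3, 1].
Each slice is an integer combination of E₁ = a₁b₁ᵀ and E₂ = a₂b₂ᵀ: S₀ = −6·E₁ + 3·E₂, S₁ = −E₂, S₂ = −6·E₁ − E₂; reading off coefficients, c₁ = [-6, 0, -6] and c₂ = [3, -1, -1].
Hence T = [1, -1] ⊗ [1, 0] ⊗ [-6, 0, -6] + [3, -2] ⊗ [3, 1] ⊗ [3, -1, -1], so rank(T) ≤ 2.
These bounds meet, so rank(T) = 2.
Check entry T[1,0,2] = 12: (-1)·(1)·(-6) + (-2)·(3)·(-1) = 12.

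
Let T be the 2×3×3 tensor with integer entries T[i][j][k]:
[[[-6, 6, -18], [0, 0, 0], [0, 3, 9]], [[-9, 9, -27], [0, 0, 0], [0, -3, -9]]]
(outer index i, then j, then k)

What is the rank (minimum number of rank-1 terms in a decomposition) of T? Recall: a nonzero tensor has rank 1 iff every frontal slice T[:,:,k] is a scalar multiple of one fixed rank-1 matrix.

2

Lower bound: in the mode-2 unfolding of T (rows indexed by j, columns by (i,k)) the 2×2 minor on rows j ∈ {0, 2}, columns (i,k) ∈ {(0,0), (0,1)} is det [[-6, 6], [0, 3]] = -18 ≠ 0, so that unfolding has rank ≥ 2 and hence rank(T) ≥ 2 (CP rank is at least every unfolding rank, though it can be larger).
Upper bound: with S_k = T[:,:,k], the two rank-1 terms a₁b₁ᵀ, a₂b₂ᵀ are the rank-1 members of the pencil x·S₀ + y·S₁.
The 2×2 minor of x·S₀ + y·S₁ on rows {0,1}, columns {0,2} is 45·xy − 45·y² = 45·(x − y)(y), vanishing at (x:y) = (1:1) and (1:0).
M₁ = S₀ + S₁ = [[0, 0, 3], [0, 0, -3]] = 3·(1, -1)(0, 0, 1)ᵀ and M₂ = S₀ = [[-6, 0, 0], [-9, 0, 0]] = (-3)·(2, 3)(1, 0, 0)ᵀ, so take a₁ = (1, -1), b₁ = (0, 0, 1), a₂ = (2, 3), b₂ = (1, 0, 0).
Each slice is an integer combination of E₁ = a₁b₁ᵀ and E₂ = a₂b₂ᵀ: S₀ = −3·E₂, S₁ = 3·E₁ + 3·E₂, S₂ = 9·E₁ − 9·E₂; reading off coefficients, c₁ = (0, 3, 9) and c₂ = (-3, 3, -9).
Hence T = (1, -1) (x) (0, 0, 1) (x) (0, 3, 9) + (2, 3) (x) (1, 0, 0) (x) (-3, 3, -9), so rank(T) ≤ 2.
These bounds meet, so rank(T) = 2.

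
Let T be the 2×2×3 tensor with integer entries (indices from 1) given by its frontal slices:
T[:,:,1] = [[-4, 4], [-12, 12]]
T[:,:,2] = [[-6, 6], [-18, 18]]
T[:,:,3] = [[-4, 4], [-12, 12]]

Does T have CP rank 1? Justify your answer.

The mode-1 fibre T[:,1,1] = [-4, -12] gives a = [1, 3] (primitive direction); the mode-2 fibre T[1,:,1] = [-4, 4] gives b = [1, -1]; then c[k] = T[1,1,k] / (a[1]·b[1]) = [-4, -6, -4] / 1 = [-4, -6, -4].
Expanding [1, 3] ⊗ [1, -1] ⊗ [-4, -6, -4] reproduces all 12 entries of T, so T = [1, 3] ⊗ [1, -1] ⊗ [-4, -6, -4] and rank(T) ≤ 1.
Equivalently every frontal slice T[:,:,k] is c[k] times the rank-1 matrix [1, 3] ⊗ [1, -1]. So T has rank 1 (it is nonzero).

Yes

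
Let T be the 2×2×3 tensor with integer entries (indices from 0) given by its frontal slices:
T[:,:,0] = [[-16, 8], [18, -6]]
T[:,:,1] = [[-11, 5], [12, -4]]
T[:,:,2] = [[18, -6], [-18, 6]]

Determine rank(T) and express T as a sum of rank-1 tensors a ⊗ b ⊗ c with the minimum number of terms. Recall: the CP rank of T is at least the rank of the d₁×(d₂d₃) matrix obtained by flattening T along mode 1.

Lower bound: the mode-1 unfolding of T (rows indexed by i, columns by (j,k) = (0,0), (0,1), (0,2), (1,0), (1,1), (1,2)) is [[-16, -11, 18, 8, 5, -6], [18, 12, -18, -6, -4, 6]].
There the 2×2 minor on rows i ∈ {0, 1}, columns (j,k) ∈ {(0,0), (0,1)} is det [[-16, -11], [18, 12]] = 6 ≠ 0, so this unfolding has rank ≥ 2; CP rank is at least every unfolding rank, so rank(T) ≥ 2. (Flattening ranks never certify an upper bound on CP rank; for that we must actually write T with 2 rank-1 terms.)
Upper bound — finding two terms. Write S_k = T[:,:,k] for the frontal slices: S₀ = [[-16, 8], [18, -6]], S₁ = [[-11, 5], [12, -4]], S₂ = [[18, -6], [-18, 6]].
If T = a₁ ⊗ b₁ ⊗ c₁ + a₂ ⊗ b₂ ⊗ c₂ then each S_k = c₁[k]·a₁b₁ᵀ + c₂[k]·a₂b₂ᵀ. S₀ and S₁ are linearly independent, so a₁b₁ᵀ and a₂b₂ᵀ must span the same plane of matrices: they are the rank-1 matrices of the form x·S₀ + y·S₁.
det(x·S₀ + y·S₁) is −48·x² − 56·xy − 16·y² = (-8)·(3·x + 2·y)(2·x + y), vanishing at (x:y) = (2:-3) and (1:-2).
M₁ = 2·S₀ − 3·S₁ = [[1, 1], [0, 0]] = (1, 0)(1, 1)ᵀ and M₂ = S₀ − 2·S₁ = [[6, -2], [-6, 2]] = 2·(1, -1)(3, -1)ᵀ, so take a₁ = (1, 0), b₁ = (1, 1), a₂ = (1, -1), b₂ = (3, -1).
Each slice is an integer combination of E₁ = a₁b₁ᵀ and E₂ = a₂b₂ᵀ: S₀ = 2·E₁ − 6·E₂, S₁ = E₁ − 4·E₂, S₂ = 6·E₂; reading off coefficients, c₁ = (2, 1, 0) and c₂ = (-6, -4, 6).
Hence T = (1, 0) ⊗ (1, 1) ⊗ (2, 1, 0) + (1, -1) ⊗ (3, -1) ⊗ (-6, -4, 6), so rank(T) ≤ 2.
These bounds meet, so rank(T) = 2.

rank(T) = 2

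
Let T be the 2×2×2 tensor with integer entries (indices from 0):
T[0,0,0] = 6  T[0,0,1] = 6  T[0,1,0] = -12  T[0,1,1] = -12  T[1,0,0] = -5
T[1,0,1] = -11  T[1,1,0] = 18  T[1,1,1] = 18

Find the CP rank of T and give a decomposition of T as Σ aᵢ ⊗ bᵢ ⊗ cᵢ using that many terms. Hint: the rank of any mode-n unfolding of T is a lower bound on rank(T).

rank(T) = 2

Lower bound: in the mode-3 unfolding of T (rows indexed by k, columns by (i,j)) the 2×2 minor on rows k ∈ {0, 1}, columns (i,j) ∈ {(0,0), (1,0)} is det [[6, -5], [6, -11]] = -36 ≠ 0, so that unfolding has rank ≥ 2 and hence rank(T) ≥ 2 (CP rank is at least every unfolding rank, though it can be larger).
Upper bound: with S_k = T[:,:,k], the two rank-1 terms a₁b₁ᵀ, a₂b₂ᵀ are the rank-1 members of the pencil x·S₀ + y·S₁.
det(x·S₀ + y·S₁) is 48·x² + 24·xy − 24·y² = 24·(2·x − y)(x + y), vanishing at (x:y) = (1:2) and (1:-1).
M₁ = S₀ + 2·S₁ = [[18, -36], [-27, 54]] = 9·[2, -3][1, -2]ᵀ and M₂ = S₀ − S₁ = [[0, 0], [6, 0]] = 6·[0, 1][1, 0]ᵀ, so take a₁ = [2, -3], b₁ = [1, -2], a₂ = [0, 1], b₂ = [1, 0].
Each slice is an integer combination of E₁ = a₁b₁ᵀ and E₂ = a₂b₂ᵀ: S₀ = 3·E₁ + 4·E₂, S₁ = 3·E₁ − 2·E₂; reading off coefficients, c₁ = [3, 3] and c₂ = [4, -2].
Hence T = [2, -3] ⊗ [1, -2] ⊗ [3, 3] + [0, 1] ⊗ [1, 0] ⊗ [4, -2], so rank(T) ≤ 2.
These bounds meet, so rank(T) = 2.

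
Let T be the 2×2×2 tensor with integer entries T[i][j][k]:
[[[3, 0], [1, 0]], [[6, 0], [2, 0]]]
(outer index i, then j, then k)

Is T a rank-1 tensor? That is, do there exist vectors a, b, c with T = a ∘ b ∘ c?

Yes

If T = a ∘ b ∘ c then every fibre of T is a multiple of the corresponding factor, so read the factors off the fibres through the nonzero entry T[0,0,0] = 3.
The mode-1 fibre T[:,0,0] = [3, 6] gives a = [1, 2] (primitive direction); the mode-2 fibre T[0,:,0] = [3, 1] gives b = [3, 1]; then c[k] = T[0,0,k] / (a[0]·b[0]) = [3, 0] / 3 = [1, 0].
Expanding [1, 2] ∘ [3, 1] ∘ [1, 0] reproduces all 8 entries of T, so T = [1, 2] ∘ [3, 1] ∘ [1, 0] and rank(T) ≤ 1.
Equivalently every frontal slice T[:,:,k] is c[k] times the rank-1 matrix [1, 2] ∘ [3, 1]. So T has rank 1 (it is nonzero).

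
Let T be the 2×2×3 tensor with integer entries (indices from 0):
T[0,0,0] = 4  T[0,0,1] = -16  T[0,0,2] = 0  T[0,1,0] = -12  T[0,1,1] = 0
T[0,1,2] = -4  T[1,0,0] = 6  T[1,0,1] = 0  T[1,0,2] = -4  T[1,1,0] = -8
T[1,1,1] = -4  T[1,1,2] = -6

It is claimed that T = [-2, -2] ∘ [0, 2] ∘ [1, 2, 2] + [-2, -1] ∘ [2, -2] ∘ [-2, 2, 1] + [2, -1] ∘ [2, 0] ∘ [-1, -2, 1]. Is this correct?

Yes

Reconstruct entrywise from the claimed factors. For example, T[1,0,0] = 6 and Σₗ aₗ[1]bₗ[0]cₗ[0] = (-2)·(0)·(1) + (-1)·(2)·(-2) + (-1)·(2)·(-1) = 6; checking all 12 entries, every one matches. The claim holds.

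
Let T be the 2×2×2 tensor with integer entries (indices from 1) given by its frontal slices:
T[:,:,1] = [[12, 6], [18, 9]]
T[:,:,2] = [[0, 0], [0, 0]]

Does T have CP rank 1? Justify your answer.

Yes

If T = a ∘ b ∘ c then every fibre of T is a multiple of the corresponding factor, so read the factors off the fibres through the nonzero entry T[1,1,1] = 12.
The mode-1 fibre T[:,1,1] = [12, 18] gives a = [2, 3] (primitive direction); the mode-2 fibre T[1,:,1] = [12, 6] gives b = [2, 1]; then c[k] = T[1,1,k] / (a[1]·b[1]) = [12, 0] / 4 = [3, 0].
Expanding [2, 3] ∘ [2, 1] ∘ [3, 0] reproduces all 8 entries of T, so T = [2, 3] ∘ [2, 1] ∘ [3, 0] and rank(T) ≤ 1.
Equivalently every frontal slice T[:,:,k] is c[k] times the rank-1 matrix [2, 3] ∘ [2, 1]. So T has rank 1 (it is nonzero).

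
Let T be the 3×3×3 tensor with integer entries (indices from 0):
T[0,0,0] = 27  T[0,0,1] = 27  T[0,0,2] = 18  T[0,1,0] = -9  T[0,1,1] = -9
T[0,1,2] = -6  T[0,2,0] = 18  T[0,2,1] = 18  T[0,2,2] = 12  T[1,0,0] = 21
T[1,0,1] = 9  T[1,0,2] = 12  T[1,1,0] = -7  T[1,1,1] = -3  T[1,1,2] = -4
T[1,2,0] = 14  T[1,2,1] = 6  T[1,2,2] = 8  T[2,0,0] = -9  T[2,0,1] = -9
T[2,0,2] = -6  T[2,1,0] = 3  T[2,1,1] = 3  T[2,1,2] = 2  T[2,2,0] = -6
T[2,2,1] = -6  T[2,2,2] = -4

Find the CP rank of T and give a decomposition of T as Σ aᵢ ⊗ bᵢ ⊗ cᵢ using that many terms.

rank(T) = 2

Lower bound: the mode-1 unfolding of T (rows indexed by i, columns by (j,k) = (0,0), (0,1), (0,2), (1,0), (1,1), (1,2), (2,0), (2,1), (2,2)) is [[27, 27, 18, -9, -9, -6, 18, 18, 12], [21, 9, 12, -7, -3, -4, 14, 6, 8], [-9, -9, -6, 3, 3, 2, -6, -6, -4]].
There the 2×2 minor on rows i ∈ {0, 1}, columns (j,k) ∈ {(0,0), (0,1)} is det [[27, 27], [21, 9]] = -324 ≠ 0, so this unfolding has rank ≥ 2; CP rank is at least every unfolding rank, so rank(T) ≥ 2. (Flattening ranks never certify an upper bound on CP rank; for that we must actually write T with 2 rank-1 terms.)
Upper bound — finding two terms. Every mode-2 slice of T is a multiple of one matrix: T[:,j,:] = b[j]·M with b = (3, -1, 2) and M = [[9, 9, 6], [7, 3, 4], [-3, -3, -2]] (rows indexed by i, columns by k). So it suffices to write M as a sum of two rank-1 matrices.
The rows of M satisfy (row 0) = −3·(row 2), so splitting by rows, M = (0, 1, 0)(7, 3, 4)ᵀ + (-3, 0, 1)(-3, -3, -2)ᵀ.
Hence T = (0, 1, 0) ⊗ (3, -1, 2) ⊗ (7, 3, 4) + (-3, 0, 1) ⊗ (3, -1, 2) ⊗ (-3, -3, -2), so rank(T) ≤ 2.
These bounds meet, so rank(T) = 2.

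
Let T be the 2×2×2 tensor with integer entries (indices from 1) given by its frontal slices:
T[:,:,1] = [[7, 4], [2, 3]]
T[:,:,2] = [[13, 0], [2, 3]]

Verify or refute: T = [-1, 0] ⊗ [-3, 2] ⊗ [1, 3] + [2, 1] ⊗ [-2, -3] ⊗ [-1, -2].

Reconstruct entry (1,1,2) from the claimed factors: Σₗ aₗ[1]bₗ[1]cₗ[2] = (-1)·(-3)·(3) + (2)·(-2)·(-2) = 17, but T[1,1,2] = 13. The claim is false.

No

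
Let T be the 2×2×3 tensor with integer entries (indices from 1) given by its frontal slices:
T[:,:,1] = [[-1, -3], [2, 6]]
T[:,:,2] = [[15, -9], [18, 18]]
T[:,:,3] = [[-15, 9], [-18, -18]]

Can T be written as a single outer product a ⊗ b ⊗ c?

No

The mode-3 unfolding of T (rows indexed by k, columns by (i,j) = (1,1), (1,2), (2,1), (2,2)) is [[-1, -3, 2, 6], [15, -9, 18, 18], [-15, 9, -18, -18]].
There the 2×2 minor on rows k ∈ {1, 2}, columns (i,j) ∈ {(1,1), (1,2)} is det [[-1, -3], [15, -9]] = 54 ≠ 0, so this unfolding has rank ≥ 2; CP rank is at least every unfolding rank, so rank(T) ≥ 2.
In particular rank(T) ≥ 2 > 1, so T is not rank-1.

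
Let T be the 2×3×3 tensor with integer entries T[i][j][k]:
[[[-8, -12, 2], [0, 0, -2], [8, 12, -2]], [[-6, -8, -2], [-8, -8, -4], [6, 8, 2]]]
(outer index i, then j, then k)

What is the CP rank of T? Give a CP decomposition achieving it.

rank(T) = 3

Lower bound: in the mode-3 unfolding of T (rows indexed by k, columns by (i,j)) the 3×3 minor on rows k ∈ {0, 1, 2}, columns (i,j) ∈ {(0,0), (0,1), (1,0)} is det [[-8, 0, -6], [-12, 0, -8], [2, -2, -2]] = -16 ≠ 0, so that unfolding has rank ≥ 3 and hence rank(T) ≥ 3 (CP rank is at least every unfolding rank, though it can be larger).
Upper bound: T is a sum of 3 rank-1 terms, T = [1, 0] ⊗ [2, -1, -2] ⊗ [-4, -4, 0] + [1, 2] ⊗ [1, 1, -1] ⊗ [-4, -4, -2] + [2, 1] ⊗ [1, 0, -1] ⊗ [2, 0, 2] (written with every a and b primitive with positive leading entry and the scale carried by c; CP decompositions are not unique, and this one is verified by expanding entrywise), so rank(T) ≤ 3.
These bounds meet, so rank(T) = 3.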